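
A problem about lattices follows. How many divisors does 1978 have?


Divisors of 1978: [1, 2, 23, 43, 46, 86, 989, 1978]
Count: 8


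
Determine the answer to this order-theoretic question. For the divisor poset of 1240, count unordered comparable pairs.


A comparable pair {a,b} has a < b or b < a in the order.
Count unordered pairs where one element is strictly below the other.
Examples: {1,2}, {1,4}, {1,5}, {1,8}, ...
Total comparable pairs: 74


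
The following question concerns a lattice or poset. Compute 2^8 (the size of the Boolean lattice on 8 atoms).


Power set = 2^n.
2^8 = 256


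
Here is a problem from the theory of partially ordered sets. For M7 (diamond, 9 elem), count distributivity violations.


Distributive law: a ^ (b v c) = (a ^ b) v (a ^ c).
Check all 9^3 = 729 ordered triples (a,b,c).
  e.g. a=a1, b=a2, c=a3: lhs=a1 != rhs=0
  e.g. a=a1, b=a2, c=a4: lhs=a1 != rhs=0
Total violating triples: 210


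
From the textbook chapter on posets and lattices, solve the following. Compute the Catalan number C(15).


C(n) = C(2n, n) / (n+1).
C(30, 15) = 155117520
C(15) = 155117520 / 16 = 9694845


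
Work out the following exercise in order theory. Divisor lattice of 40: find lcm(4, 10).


In a divisor lattice, join = lcm (least common multiple).
gcd(4,10) = 2
lcm(4,10) = 4*10/gcd = 40/2 = 20


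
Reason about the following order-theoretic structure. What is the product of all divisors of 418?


Divisors of 418: [1, 2, 11, 19, 22, 38, 209, 418]
Product = n^(d(n)/2) = 418^(8/2)
Product = 30528476176


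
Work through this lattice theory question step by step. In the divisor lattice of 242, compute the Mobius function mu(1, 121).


In a divisor lattice, mu(a,b) = mu(b/a) where mu is the classical Mobius function.
b/a = 121/1 = 121
Prime factorization of 121: primes [11]
121 is not squarefree, so mu(121) = 0


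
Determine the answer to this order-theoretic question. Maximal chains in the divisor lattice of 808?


A maximal chain goes from the minimum element to a maximal element via cover relations.
Counting all min-to-max paths in the cover graph.
Total maximal chains: 4


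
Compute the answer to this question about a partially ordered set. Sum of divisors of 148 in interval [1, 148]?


Interval [1,148] in divisors of 148: [1, 2, 4, 37, 74, 148]
Sum = 266


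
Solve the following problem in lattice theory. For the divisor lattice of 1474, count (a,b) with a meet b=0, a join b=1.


Complement pair (a,b): a meet b = bottom, a join b = top.
Here: gcd(a,b)=1 and lcm(a,b)=1474, i.e. a*b=1474 with a,b coprime.
Pairs found: (1,1474), (2,737), (11,134), (22,67), ... (4 more)
Total ordered pairs: 8


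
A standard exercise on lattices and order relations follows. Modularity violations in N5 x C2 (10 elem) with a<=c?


Modular law: if a <= c then a v (b ^ c) = (a v b) ^ c.
Check all triples (a,b,c) with a <= c among 10 elements.
  e.g. a=(a,0), b=(c,0), c=(b,0): lhs=(a,0) != rhs=(b,0)
  e.g. a=(a,0), b=(c,1), c=(b,0): lhs=(a,0) != rhs=(b,0)
Total violating triples: 6


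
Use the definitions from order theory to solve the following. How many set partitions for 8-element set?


B(n) = number of set partitions of an n-element set.
B(n) satisfies the recurrence: B(n+1) = sum_k C(n,k)*B(k).
B(8) = 4140


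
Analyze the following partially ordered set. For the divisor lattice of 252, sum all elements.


sigma(n) = sum of divisors.
Divisors of 252: [1, 2, 3, 4, 6, 7, 9, 12, 14, 18, 21, 28, 36, 42, 63, 84, 126, 252]
Sum = 728


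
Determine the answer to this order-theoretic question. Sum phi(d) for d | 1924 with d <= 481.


Divisors of 1924 up to 481: [1, 2, 4, 13, 26, 37, 52, 74, 148, 481]
phi values: [1, 1, 2, 12, 12, 36, 24, 36, 72, 432]
Sum = 628


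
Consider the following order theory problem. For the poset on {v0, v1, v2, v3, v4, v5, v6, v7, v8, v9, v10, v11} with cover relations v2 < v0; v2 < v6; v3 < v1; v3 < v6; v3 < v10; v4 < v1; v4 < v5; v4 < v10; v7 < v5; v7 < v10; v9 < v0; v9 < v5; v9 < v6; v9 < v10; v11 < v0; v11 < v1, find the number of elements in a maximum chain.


A chain is a totally ordered subset; we count the number of elements in a maximum chain.
Compute, for each element x, the size of the longest chain ending at x:
  v2: 1
  v3: 1
  v4: 1
  v7: 1
  v8: 1
  v9: 1
  ...
A maximum chain: v2 < v0
Number of elements in the longest chain: 2


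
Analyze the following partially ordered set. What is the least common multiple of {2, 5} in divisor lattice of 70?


In a divisor lattice, join = lcm (least common multiple).
Compute lcm iteratively: start with first element, then lcm(current, next).
Elements: [2, 5]
lcm(2,5) = 10
Final lcm = 10


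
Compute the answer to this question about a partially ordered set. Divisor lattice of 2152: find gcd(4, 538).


In a divisor lattice, meet = gcd (greatest common divisor).
By Euclidean algorithm or factoring: gcd(4,538) = 2


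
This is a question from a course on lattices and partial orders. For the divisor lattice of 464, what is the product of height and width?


Height = length of longest chain minus 1; width = size of largest antichain.
A maximum chain: 1 | 29 | 58 | 116 | 232 | 464  (height 5).
A maximum antichain: {2, 29}  (width 2).
Product = 5 * 2 = 10


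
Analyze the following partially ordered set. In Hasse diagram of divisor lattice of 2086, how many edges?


A cover relation a -< b holds when a < b with no c strictly between.
Cover relations:
  1 -< 2
  1 -< 7
  1 -< 149
  2 -< 14
  2 -< 298
  7 -< 14
  7 -< 1043
  14 -< 2086
  ...4 more
Total: 12


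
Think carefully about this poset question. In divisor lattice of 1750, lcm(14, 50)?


Join=lcm.
gcd(14,50)=2
lcm=350


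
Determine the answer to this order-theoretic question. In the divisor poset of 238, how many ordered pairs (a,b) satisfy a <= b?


The order relation is {(a,b) : a <= b}, reflexive so it includes (a,a).
Examples: (1,1), (1,119), (1,14), (1,17), (1,2), ...
Total ordered pairs: 27


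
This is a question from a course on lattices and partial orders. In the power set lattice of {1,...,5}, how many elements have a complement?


An element a is complemented if some b has a meet b = bottom, a join b = top.
every subset A has complement S\A, so all elements are complemented.
Complemented elements: {}, {1}, {2}, {3}, {4}, {5}, ... (26 more)
Count: 32


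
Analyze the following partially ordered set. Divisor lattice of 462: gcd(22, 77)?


Meet=gcd.
gcd(22,77)=11


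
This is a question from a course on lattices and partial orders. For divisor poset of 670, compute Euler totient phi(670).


phi(n) = n * prod_{p|n} (1 - 1/p).
Prime divisors of 670: [2, 5, 67]
phi(670) = 670 * (1 - 1/2) * (1 - 1/5) * (1 - 1/67)
phi(670) = 264


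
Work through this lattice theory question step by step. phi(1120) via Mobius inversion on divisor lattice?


phi(n) = n * prod_{p|n} (1 - 1/p).
Prime divisors of 1120: [2, 5, 7]
phi(1120) = 1120 * (1 - 1/2) * (1 - 1/5) * (1 - 1/7)
phi(1120) = 384


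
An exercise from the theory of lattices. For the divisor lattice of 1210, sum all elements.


sigma(n) = sum of divisors.
Divisors of 1210: [1, 2, 5, 10, 11, 22, 55, 110, 121, 242, 605, 1210]
Sum = 2394


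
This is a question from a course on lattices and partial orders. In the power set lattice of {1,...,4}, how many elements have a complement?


An element a is complemented if some b has a meet b = bottom, a join b = top.
every subset A has complement S\A, so all elements are complemented.
Complemented elements: {}, {1}, {2}, {3}, {4}, {1,2}, ... (10 more)
Count: 16


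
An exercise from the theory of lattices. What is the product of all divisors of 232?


Divisors of 232: [1, 2, 4, 8, 29, 58, 116, 232]
Product = n^(d(n)/2) = 232^(8/2)
Product = 2897022976


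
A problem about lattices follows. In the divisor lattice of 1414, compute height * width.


Height = length of longest chain minus 1; width = size of largest antichain.
A maximum chain: 1 | 101 | 707 | 1414  (height 3).
A maximum antichain: {2, 7, 101}  (width 3).
Product = 3 * 3 = 9


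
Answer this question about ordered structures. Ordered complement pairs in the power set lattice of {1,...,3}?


Complement pair (a,b): a meet b = bottom, a join b = top.
Here: A intersect B = {} and A union B = {1,...,3}.
Pairs found: ({},{1,2,3}), ({1},{2,3}), ({2},{1,3}), ({3},{1,2}), ... (4 more)
Total ordered pairs: 8


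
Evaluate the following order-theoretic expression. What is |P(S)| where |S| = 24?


Power set = 2^n.
2^24 = 16777216


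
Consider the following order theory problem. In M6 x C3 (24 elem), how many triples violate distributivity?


Distributive law: a ^ (b v c) = (a ^ b) v (a ^ c).
Check all 24^3 = 13824 ordered triples (a,b,c).
  e.g. a=(a1,0), b=(a2,0), c=(a3,0): lhs=(a1,0) != rhs=(0,0)
  e.g. a=(a1,0), b=(a2,0), c=(a3,1): lhs=(a1,0) != rhs=(0,0)
Total violating triples: 3240


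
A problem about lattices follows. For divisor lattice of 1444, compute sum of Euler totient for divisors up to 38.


Divisors of 1444 up to 38: [1, 2, 4, 19, 38]
phi values: [1, 1, 2, 18, 18]
Sum = 40


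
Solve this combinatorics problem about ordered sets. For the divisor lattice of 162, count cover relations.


A cover relation a -< b holds when a < b with no c strictly between.
Cover relations:
  1 -< 2
  1 -< 3
  2 -< 6
  3 -< 6
  3 -< 9
  6 -< 18
  9 -< 18
  9 -< 27
  ...5 more
Total: 13


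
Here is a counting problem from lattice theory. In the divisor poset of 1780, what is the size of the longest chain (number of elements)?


A chain is a totally ordered subset; we count the number of elements in a maximum chain.
Compute, for each element x, the size of the longest chain ending at x:
  1: 1
  2: 2
  5: 2
  89: 2
  4: 3
  10: 3
  ...
A maximum chain: 1 < 2 < 4 < 20 < 1780
Number of elements in the longest chain: 5


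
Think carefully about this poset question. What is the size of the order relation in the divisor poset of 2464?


The order relation is {(a,b) : a <= b}, reflexive so it includes (a,a).
Examples: (1,1), (1,11), (1,112), (1,1232), (1,14), ...
Total ordered pairs: 189


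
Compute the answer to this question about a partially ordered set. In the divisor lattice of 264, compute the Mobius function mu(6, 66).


In a divisor lattice, mu(a,b) = mu(b/a) where mu is the classical Mobius function.
b/a = 66/6 = 11
Prime factorization of 11: primes [11]
11 is squarefree with 1 prime factor(s), so mu(11) = (-1)^1 = -1


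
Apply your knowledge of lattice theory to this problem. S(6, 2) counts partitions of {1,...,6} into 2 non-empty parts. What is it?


S(n,k) = k*S(n-1,k) + S(n-1,k-1).
S(5,2) = 15, S(5,1) = 1
S(6,2) = 2*15 + 1 = 30 + 1
S(6,2) = 31


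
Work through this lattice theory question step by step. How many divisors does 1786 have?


Divisors of 1786: [1, 2, 19, 38, 47, 94, 893, 1786]
Count: 8


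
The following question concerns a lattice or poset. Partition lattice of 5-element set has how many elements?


B(n) = number of set partitions of an n-element set.
B(n) satisfies the recurrence: B(n+1) = sum_k C(n,k)*B(k).
B(5) = 52


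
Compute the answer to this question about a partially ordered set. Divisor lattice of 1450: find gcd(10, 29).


In a divisor lattice, meet = gcd (greatest common divisor).
By Euclidean algorithm or factoring: gcd(10,29) = 1


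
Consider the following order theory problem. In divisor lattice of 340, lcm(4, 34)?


Join=lcm.
gcd(4,34)=2
lcm=68


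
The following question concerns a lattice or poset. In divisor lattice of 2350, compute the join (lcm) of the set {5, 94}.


In a divisor lattice, join = lcm (least common multiple).
Compute lcm iteratively: start with first element, then lcm(current, next).
Elements: [5, 94]
lcm(5,94) = 470
Final lcm = 470


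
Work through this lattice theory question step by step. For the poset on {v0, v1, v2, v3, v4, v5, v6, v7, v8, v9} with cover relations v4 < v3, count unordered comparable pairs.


A comparable pair {a,b} has a < b or b < a in the order.
Count unordered pairs where one element is strictly below the other.
Examples: {v3,v4}
Total comparable pairs: 1


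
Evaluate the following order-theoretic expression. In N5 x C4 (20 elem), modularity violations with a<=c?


Modular law: if a <= c then a v (b ^ c) = (a v b) ^ c.
Check all triples (a,b,c) with a <= c among 20 elements.
  e.g. a=(a,0), b=(c,0), c=(b,0): lhs=(a,0) != rhs=(b,0)
  e.g. a=(a,0), b=(c,1), c=(b,0): lhs=(a,0) != rhs=(b,0)
Total violating triples: 40


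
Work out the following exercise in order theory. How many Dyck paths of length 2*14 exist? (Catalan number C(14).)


C(n) = C(2n, n) / (n+1).
C(28, 14) = 40116600
C(14) = 40116600 / 15 = 2674440


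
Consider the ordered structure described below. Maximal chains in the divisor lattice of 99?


A maximal chain goes from the minimum element to a maximal element via cover relations.
Counting all min-to-max paths in the cover graph.
Total maximal chains: 3


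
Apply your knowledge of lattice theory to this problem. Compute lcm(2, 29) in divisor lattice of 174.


In a divisor lattice, join = lcm (least common multiple).
gcd(2,29) = 1
lcm(2,29) = 2*29/gcd = 58/1 = 58


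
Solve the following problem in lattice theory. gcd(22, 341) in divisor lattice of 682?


Meet=gcd.
gcd(22,341)=11


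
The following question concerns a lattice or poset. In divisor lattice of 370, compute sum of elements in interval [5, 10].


Interval [5,10] in divisors of 370: [5, 10]
Sum = 15


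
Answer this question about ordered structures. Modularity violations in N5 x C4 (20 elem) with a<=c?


Modular law: if a <= c then a v (b ^ c) = (a v b) ^ c.
Check all triples (a,b,c) with a <= c among 20 elements.
  e.g. a=(a,0), b=(c,0), c=(b,0): lhs=(a,0) != rhs=(b,0)
  e.g. a=(a,0), b=(c,1), c=(b,0): lhs=(a,0) != rhs=(b,0)
Total violating triples: 40


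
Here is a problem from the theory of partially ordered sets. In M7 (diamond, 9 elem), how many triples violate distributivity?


Distributive law: a ^ (b v c) = (a ^ b) v (a ^ c).
Check all 9^3 = 729 ordered triples (a,b,c).
  e.g. a=a1, b=a2, c=a3: lhs=a1 != rhs=0
  e.g. a=a1, b=a2, c=a4: lhs=a1 != rhs=0
Total violating triples: 210


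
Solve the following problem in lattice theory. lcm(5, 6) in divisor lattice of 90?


Join=lcm.
gcd(5,6)=1
lcm=30


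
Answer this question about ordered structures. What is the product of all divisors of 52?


Divisors of 52: [1, 2, 4, 13, 26, 52]
Product = n^(d(n)/2) = 52^(6/2)
Product = 140608


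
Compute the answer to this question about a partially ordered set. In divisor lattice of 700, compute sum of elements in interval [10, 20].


Interval [10,20] in divisors of 700: [10, 20]
Sum = 30


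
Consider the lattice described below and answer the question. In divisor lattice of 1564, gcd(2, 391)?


Meet=gcd.
gcd(2,391)=1


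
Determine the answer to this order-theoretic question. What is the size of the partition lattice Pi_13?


B(n) = number of set partitions of an n-element set.
B(n) satisfies the recurrence: B(n+1) = sum_k C(n,k)*B(k).
B(13) = 27644437


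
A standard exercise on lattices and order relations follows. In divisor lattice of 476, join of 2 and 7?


In a divisor lattice, join = lcm (least common multiple).
gcd(2,7) = 1
lcm(2,7) = 2*7/gcd = 14/1 = 14


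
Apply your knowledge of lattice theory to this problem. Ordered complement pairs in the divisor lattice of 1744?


Complement pair (a,b): a meet b = bottom, a join b = top.
Here: gcd(a,b)=1 and lcm(a,b)=1744, i.e. a*b=1744 with a,b coprime.
Pairs found: (1,1744), (16,109), (109,16), (1744,1)
Total ordered pairs: 4


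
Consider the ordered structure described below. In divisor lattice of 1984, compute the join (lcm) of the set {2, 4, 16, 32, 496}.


In a divisor lattice, join = lcm (least common multiple).
Compute lcm iteratively: start with first element, then lcm(current, next).
Elements: [2, 4, 16, 32, 496]
lcm(2,4) = 4
lcm(4,16) = 16
lcm(16,32) = 32
lcm(32,496) = 992
Final lcm = 992


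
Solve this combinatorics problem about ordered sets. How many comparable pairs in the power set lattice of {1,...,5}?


A comparable pair {a,b} has a < b or b < a in the order.
Count unordered pairs where one element is strictly below the other.
Examples: {{},{1}}, {{},{2}}, {{},{3}}, {{},{4}}, ...
Total comparable pairs: 211


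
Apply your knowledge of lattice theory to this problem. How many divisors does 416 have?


Divisors of 416: [1, 2, 4, 8, 13, 16, 26, 32, 52, 104, 208, 416]
Count: 12


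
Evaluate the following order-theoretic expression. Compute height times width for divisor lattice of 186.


Height = length of longest chain minus 1; width = size of largest antichain.
A maximum chain: 1 | 31 | 93 | 186  (height 3).
A maximum antichain: {2, 3, 31}  (width 3).
Product = 3 * 3 = 9


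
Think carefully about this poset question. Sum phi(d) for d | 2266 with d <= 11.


Divisors of 2266 up to 11: [1, 2, 11]
phi values: [1, 1, 10]
Sum = 12


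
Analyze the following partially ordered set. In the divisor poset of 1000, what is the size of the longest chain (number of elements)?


A chain is a totally ordered subset; we count the number of elements in a maximum chain.
Compute, for each element x, the size of the longest chain ending at x:
  1: 1
  2: 2
  5: 2
  4: 3
  25: 3
  8: 4
  ...
A maximum chain: 1 < 2 < 4 < 8 < 40 < 200 < 1000
Number of elements in the longest chain: 7


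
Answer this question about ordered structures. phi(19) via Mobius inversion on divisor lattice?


phi(n) = n * prod_{p|n} (1 - 1/p).
Prime divisors of 19: [19]
phi(19) = 19 * (1 - 1/19)
phi(19) = 18


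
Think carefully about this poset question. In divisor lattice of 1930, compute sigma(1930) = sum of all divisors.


sigma(n) = sum of divisors.
Divisors of 1930: [1, 2, 5, 10, 193, 386, 965, 1930]
Sum = 3492


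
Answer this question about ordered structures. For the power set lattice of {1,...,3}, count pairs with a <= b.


The order relation is {(a,b) : a <= b}, reflexive so it includes (a,a).
Examples: ({},{}), ({},{1,2}), ({},{1,2,3}), ({},{1,3}), ({},{1}), ...
Total ordered pairs: 27


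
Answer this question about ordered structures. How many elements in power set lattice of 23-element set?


Power set = 2^n.
2^23 = 8388608


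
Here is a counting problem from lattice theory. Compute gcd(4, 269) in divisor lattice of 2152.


In a divisor lattice, meet = gcd (greatest common divisor).
By Euclidean algorithm or factoring: gcd(4,269) = 1


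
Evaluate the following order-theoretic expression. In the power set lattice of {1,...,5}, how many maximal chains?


A maximal chain goes from the minimum element to a maximal element via cover relations.
Counting all min-to-max paths in the cover graph.
Total maximal chains: 120


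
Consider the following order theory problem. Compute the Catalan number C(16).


C(n) = C(2n, n) / (n+1).
C(32, 16) = 601080390
C(16) = 601080390 / 17 = 35357670


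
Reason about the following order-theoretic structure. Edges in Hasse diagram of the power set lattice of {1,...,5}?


A cover relation a -< b holds when a < b with no c strictly between.
Cover relations:
  {} -< {1}
  {} -< {2}
  {} -< {3}
  {} -< {4}
  {} -< {5}
  {1} -< {1,2}
  {1} -< {1,3}
  {1} -< {1,4}
  ...72 more
Total: 80


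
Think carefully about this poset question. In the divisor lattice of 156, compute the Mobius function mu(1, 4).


In a divisor lattice, mu(a,b) = mu(b/a) where mu is the classical Mobius function.
b/a = 4/1 = 4
Prime factorization of 4: primes [2]
4 is not squarefree, so mu(4) = 0


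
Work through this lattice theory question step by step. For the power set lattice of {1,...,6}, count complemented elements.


An element a is complemented if some b has a meet b = bottom, a join b = top.
every subset A has complement S\A, so all elements are complemented.
Complemented elements: {}, {1}, {2}, {3}, {4}, {5}, ... (58 more)
Count: 64


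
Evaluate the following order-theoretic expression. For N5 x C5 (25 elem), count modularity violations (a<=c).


Modular law: if a <= c then a v (b ^ c) = (a v b) ^ c.
Check all triples (a,b,c) with a <= c among 25 elements.
  e.g. a=(a,0), b=(c,0), c=(b,0): lhs=(a,0) != rhs=(b,0)
  e.g. a=(a,0), b=(c,1), c=(b,0): lhs=(a,0) != rhs=(b,0)
Total violating triples: 75


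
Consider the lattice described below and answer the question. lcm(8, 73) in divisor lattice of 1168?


Join=lcm.
gcd(8,73)=1
lcm=584


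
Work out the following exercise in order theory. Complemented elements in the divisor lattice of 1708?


An element a is complemented if some b has a meet b = bottom, a join b = top.
a is complemented iff gcd(a, n/a)=1, i.e. a is a unitary divisor of 1708.
Complemented elements: 1, 4, 7, 28, 61, 244, ... (2 more)
Count: 8


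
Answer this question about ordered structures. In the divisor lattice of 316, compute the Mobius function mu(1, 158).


In a divisor lattice, mu(a,b) = mu(b/a) where mu is the classical Mobius function.
b/a = 158/1 = 158
Prime factorization of 158: primes [2, 79]
158 is squarefree with 2 prime factor(s), so mu(158) = (-1)^2 = 1


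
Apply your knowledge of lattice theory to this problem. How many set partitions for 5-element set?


B(n) = number of set partitions of an n-element set.
B(n) satisfies the recurrence: B(n+1) = sum_k C(n,k)*B(k).
B(5) = 52


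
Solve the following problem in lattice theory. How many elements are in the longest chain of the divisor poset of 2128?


A chain is a totally ordered subset; we count the number of elements in a maximum chain.
Compute, for each element x, the size of the longest chain ending at x:
  1: 1
  2: 2
  7: 2
  19: 2
  4: 3
  8: 4
  ...
A maximum chain: 1 < 2 < 4 < 8 < 16 < 112 < 2128
Number of elements in the longest chain: 7


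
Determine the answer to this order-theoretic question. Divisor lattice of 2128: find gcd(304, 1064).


In a divisor lattice, meet = gcd (greatest common divisor).
By Euclidean algorithm or factoring: gcd(304,1064) = 152


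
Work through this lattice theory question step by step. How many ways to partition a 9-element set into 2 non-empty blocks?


S(n,k) = k*S(n-1,k) + S(n-1,k-1).
S(8,2) = 127, S(8,1) = 1
S(9,2) = 2*127 + 1 = 254 + 1
S(9,2) = 255


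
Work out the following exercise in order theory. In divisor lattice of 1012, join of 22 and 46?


In a divisor lattice, join = lcm (least common multiple).
gcd(22,46) = 2
lcm(22,46) = 22*46/gcd = 1012/2 = 506


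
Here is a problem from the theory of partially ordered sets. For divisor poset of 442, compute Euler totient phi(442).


phi(n) = n * prod_{p|n} (1 - 1/p).
Prime divisors of 442: [2, 13, 17]
phi(442) = 442 * (1 - 1/2) * (1 - 1/13) * (1 - 1/17)
phi(442) = 192


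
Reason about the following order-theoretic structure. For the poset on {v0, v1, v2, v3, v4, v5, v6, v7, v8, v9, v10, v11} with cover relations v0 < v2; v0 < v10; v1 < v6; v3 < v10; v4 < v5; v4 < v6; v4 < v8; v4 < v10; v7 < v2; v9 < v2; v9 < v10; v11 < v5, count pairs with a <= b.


The order relation is {(a,b) : a <= b}, reflexive so it includes (a,a).
Examples: (v0,v0), (v0,v10), (v0,v2), (v1,v1), (v1,v6), ...
Total ordered pairs: 24


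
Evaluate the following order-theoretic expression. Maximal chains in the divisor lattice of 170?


A maximal chain goes from the minimum element to a maximal element via cover relations.
Counting all min-to-max paths in the cover graph.
Total maximal chains: 6


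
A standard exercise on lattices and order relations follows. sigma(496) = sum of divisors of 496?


sigma(n) = sum of divisors.
Divisors of 496: [1, 2, 4, 8, 16, 31, 62, 124, 248, 496]
Sum = 992


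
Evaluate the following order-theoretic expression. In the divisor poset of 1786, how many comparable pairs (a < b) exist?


A comparable pair {a,b} has a < b or b < a in the order.
Count unordered pairs where one element is strictly below the other.
Examples: {1,2}, {1,19}, {1,38}, {1,47}, ...
Total comparable pairs: 19


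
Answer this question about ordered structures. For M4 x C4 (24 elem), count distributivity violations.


Distributive law: a ^ (b v c) = (a ^ b) v (a ^ c).
Check all 24^3 = 13824 ordered triples (a,b,c).
  e.g. a=(a1,0), b=(a2,0), c=(a3,0): lhs=(a1,0) != rhs=(0,0)
  e.g. a=(a1,0), b=(a2,0), c=(a3,1): lhs=(a1,0) != rhs=(0,0)
Total violating triples: 1536


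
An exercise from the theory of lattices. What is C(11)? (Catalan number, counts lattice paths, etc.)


C(n) = C(2n, n) / (n+1).
C(22, 11) = 705432
C(11) = 705432 / 12 = 58786


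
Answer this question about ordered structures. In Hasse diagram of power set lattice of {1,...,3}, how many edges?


A cover relation a -< b holds when a < b with no c strictly between.
Cover relations:
  {} -< {1}
  {} -< {2}
  {} -< {3}
  {1} -< {1,2}
  {1} -< {1,3}
  {2} -< {1,2}
  {2} -< {2,3}
  {3} -< {1,3}
  ...4 more
Total: 12


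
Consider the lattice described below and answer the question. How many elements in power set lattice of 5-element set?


Power set = 2^n.
2^5 = 32


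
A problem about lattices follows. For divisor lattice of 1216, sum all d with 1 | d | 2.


Interval [1,2] in divisors of 1216: [1, 2]
Sum = 3


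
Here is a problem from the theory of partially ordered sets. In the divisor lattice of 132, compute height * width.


Height = length of longest chain minus 1; width = size of largest antichain.
A maximum chain: 1 | 11 | 33 | 66 | 132  (height 4).
A maximum antichain: {4, 6, 22, 33}  (width 4).
Product = 4 * 4 = 16


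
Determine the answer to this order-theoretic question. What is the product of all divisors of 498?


Divisors of 498: [1, 2, 3, 6, 83, 166, 249, 498]
Product = n^(d(n)/2) = 498^(8/2)
Product = 61505984016


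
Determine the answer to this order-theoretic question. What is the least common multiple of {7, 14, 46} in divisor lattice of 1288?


In a divisor lattice, join = lcm (least common multiple).
Compute lcm iteratively: start with first element, then lcm(current, next).
Elements: [7, 14, 46]
lcm(7,14) = 14
lcm(14,46) = 322
Final lcm = 322


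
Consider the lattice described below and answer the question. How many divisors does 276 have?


Divisors of 276: [1, 2, 3, 4, 6, 12, 23, 46, 69, 92, 138, 276]
Count: 12


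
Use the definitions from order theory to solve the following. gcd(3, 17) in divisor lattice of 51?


Meet=gcd.
gcd(3,17)=1


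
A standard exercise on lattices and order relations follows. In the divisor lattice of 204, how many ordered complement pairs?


Complement pair (a,b): a meet b = bottom, a join b = top.
Here: gcd(a,b)=1 and lcm(a,b)=204, i.e. a*b=204 with a,b coprime.
Pairs found: (1,204), (3,68), (4,51), (12,17), ... (4 more)
Total ordered pairs: 8


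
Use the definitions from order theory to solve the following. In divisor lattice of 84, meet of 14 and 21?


In a divisor lattice, meet = gcd (greatest common divisor).
By Euclidean algorithm or factoring: gcd(14,21) = 7


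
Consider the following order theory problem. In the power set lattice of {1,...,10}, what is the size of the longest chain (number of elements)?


A chain is a totally ordered subset; we count the number of elements in a maximum chain.
Compute, for each element x, the size of the longest chain ending at x:
  {}: 1
  {1}: 2
  {2}: 2
  {3}: 2
  {4}: 2
  {5}: 2
  ...
A maximum chain: {} < {1} < {1,2} < {1,2,3} < {1,2,3,4} < {1,2,3,4,5} < {1,2,3,4,5,6} < {1,2,3,4,5,6,7} < {1,2,3,4,5,6,7,8} < {1,2,3,4,5,6,7,8,9} < {1,2,3,4,5,6,7,8,9,10}
Number of elements in the longest chain: 11


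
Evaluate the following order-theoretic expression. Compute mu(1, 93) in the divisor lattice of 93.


In a divisor lattice, mu(a,b) = mu(b/a) where mu is the classical Mobius function.
b/a = 93/1 = 93
Prime factorization of 93: primes [3, 31]
93 is squarefree with 2 prime factor(s), so mu(93) = (-1)^2 = 1


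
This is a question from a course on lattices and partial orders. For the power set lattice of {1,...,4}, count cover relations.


A cover relation a -< b holds when a < b with no c strictly between.
Cover relations:
  {} -< {1}
  {} -< {2}
  {} -< {3}
  {} -< {4}
  {1} -< {1,2}
  {1} -< {1,3}
  {1} -< {1,4}
  {2} -< {1,2}
  ...24 more
Total: 32


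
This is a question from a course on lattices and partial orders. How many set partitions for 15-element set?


B(n) = number of set partitions of an n-element set.
B(n) satisfies the recurrence: B(n+1) = sum_k C(n,k)*B(k).
B(15) = 1382958545


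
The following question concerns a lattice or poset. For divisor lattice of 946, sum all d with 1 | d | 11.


Interval [1,11] in divisors of 946: [1, 11]
Sum = 12


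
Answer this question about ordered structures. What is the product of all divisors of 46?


Divisors of 46: [1, 2, 23, 46]
Product = n^(d(n)/2) = 46^(4/2)
Product = 2116


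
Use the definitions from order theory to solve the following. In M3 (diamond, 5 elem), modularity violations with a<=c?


Modular law: if a <= c then a v (b ^ c) = (a v b) ^ c.
Check all triples (a,b,c) with a <= c among 5 elements.
This lattice is modular (diamonds M_m and their chain-products are modular).
Total violating triples: 0


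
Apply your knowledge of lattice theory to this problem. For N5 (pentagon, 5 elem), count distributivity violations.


Distributive law: a ^ (b v c) = (a ^ b) v (a ^ c).
Check all 5^3 = 125 ordered triples (a,b,c).
  e.g. a=b, b=a, c=c: lhs=b != rhs=a
  e.g. a=b, b=c, c=a: lhs=b != rhs=a
Total violating triples: 2


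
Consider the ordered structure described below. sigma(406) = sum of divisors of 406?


sigma(n) = sum of divisors.
Divisors of 406: [1, 2, 7, 14, 29, 58, 203, 406]
Sum = 720


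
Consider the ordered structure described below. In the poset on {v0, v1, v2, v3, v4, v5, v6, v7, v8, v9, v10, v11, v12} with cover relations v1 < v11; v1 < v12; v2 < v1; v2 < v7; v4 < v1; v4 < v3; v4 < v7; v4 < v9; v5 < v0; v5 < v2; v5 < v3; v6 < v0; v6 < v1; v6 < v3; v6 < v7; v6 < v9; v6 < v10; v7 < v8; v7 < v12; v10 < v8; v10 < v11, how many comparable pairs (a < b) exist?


A comparable pair {a,b} has a < b or b < a in the order.
Count unordered pairs where one element is strictly below the other.
Examples: {v0,v5}, {v0,v6}, {v1,v2}, {v1,v4}, ...
Total comparable pairs: 35


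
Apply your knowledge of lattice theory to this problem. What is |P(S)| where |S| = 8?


Power set = 2^n.
2^8 = 256


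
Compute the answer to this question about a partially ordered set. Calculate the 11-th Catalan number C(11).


C(n) = C(2n, n) / (n+1).
C(22, 11) = 705432
C(11) = 705432 / 12 = 58786


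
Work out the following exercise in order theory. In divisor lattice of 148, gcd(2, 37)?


Meet=gcd.
gcd(2,37)=1


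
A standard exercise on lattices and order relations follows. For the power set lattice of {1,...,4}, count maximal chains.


A maximal chain goes from the minimum element to a maximal element via cover relations.
Counting all min-to-max paths in the cover graph.
Total maximal chains: 24


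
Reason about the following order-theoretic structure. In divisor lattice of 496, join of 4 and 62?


In a divisor lattice, join = lcm (least common multiple).
gcd(4,62) = 2
lcm(4,62) = 4*62/gcd = 248/2 = 124


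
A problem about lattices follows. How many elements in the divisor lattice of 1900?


Divisors of 1900: [1, 2, 4, 5, 10, 19, 20, 25, 38, 50, 76, 95, 100, 190, 380, 475, 950, 1900]
Count: 18


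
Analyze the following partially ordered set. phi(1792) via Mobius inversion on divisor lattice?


phi(n) = n * prod_{p|n} (1 - 1/p).
Prime divisors of 1792: [2, 7]
phi(1792) = 1792 * (1 - 1/2) * (1 - 1/7)
phi(1792) = 768


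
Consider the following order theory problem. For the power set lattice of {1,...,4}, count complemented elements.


An element a is complemented if some b has a meet b = bottom, a join b = top.
every subset A has complement S\A, so all elements are complemented.
Complemented elements: {}, {1}, {2}, {3}, {4}, {1,2}, ... (10 more)
Count: 16


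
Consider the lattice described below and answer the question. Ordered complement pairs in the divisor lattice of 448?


Complement pair (a,b): a meet b = bottom, a join b = top.
Here: gcd(a,b)=1 and lcm(a,b)=448, i.e. a*b=448 with a,b coprime.
Pairs found: (1,448), (7,64), (64,7), (448,1)
Total ordered pairs: 4


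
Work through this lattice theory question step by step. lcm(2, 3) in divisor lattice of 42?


Join=lcm.
gcd(2,3)=1
lcm=6


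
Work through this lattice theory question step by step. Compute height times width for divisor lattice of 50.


Height = length of longest chain minus 1; width = size of largest antichain.
A maximum chain: 1 | 5 | 25 | 50  (height 3).
A maximum antichain: {2, 5}  (width 2).
Product = 3 * 2 = 6


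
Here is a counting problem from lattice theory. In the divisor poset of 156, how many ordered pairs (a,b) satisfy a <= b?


The order relation is {(a,b) : a <= b}, reflexive so it includes (a,a).
Examples: (1,1), (1,12), (1,13), (1,156), (1,2), ...
Total ordered pairs: 54


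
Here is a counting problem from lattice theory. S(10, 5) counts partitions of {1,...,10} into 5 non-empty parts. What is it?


S(n,k) = k*S(n-1,k) + S(n-1,k-1).
S(9,5) = 6951, S(9,4) = 7770
S(10,5) = 5*6951 + 7770 = 34755 + 7770
S(10,5) = 42525


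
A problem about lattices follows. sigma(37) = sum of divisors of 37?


sigma(n) = sum of divisors.
Divisors of 37: [1, 37]
Sum = 38


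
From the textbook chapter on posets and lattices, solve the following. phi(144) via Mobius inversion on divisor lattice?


phi(n) = n * prod_{p|n} (1 - 1/p).
Prime divisors of 144: [2, 3]
phi(144) = 144 * (1 - 1/2) * (1 - 1/3)
phi(144) = 48


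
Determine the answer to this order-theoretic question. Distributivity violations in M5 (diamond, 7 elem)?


Distributive law: a ^ (b v c) = (a ^ b) v (a ^ c).
Check all 7^3 = 343 ordered triples (a,b,c).
  e.g. a=a1, b=a2, c=a3: lhs=a1 != rhs=0
  e.g. a=a1, b=a2, c=a4: lhs=a1 != rhs=0
Total violating triples: 60


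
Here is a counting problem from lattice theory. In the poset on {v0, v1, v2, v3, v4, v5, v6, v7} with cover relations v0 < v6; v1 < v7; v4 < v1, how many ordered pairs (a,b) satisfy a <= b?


The order relation is {(a,b) : a <= b}, reflexive so it includes (a,a).
Examples: (v0,v0), (v0,v6), (v1,v1), (v1,v7), (v2,v2), ...
Total ordered pairs: 12


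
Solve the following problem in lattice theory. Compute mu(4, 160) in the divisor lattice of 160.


In a divisor lattice, mu(a,b) = mu(b/a) where mu is the classical Mobius function.
b/a = 160/4 = 40
Prime factorization of 40: primes [2, 5]
40 is not squarefree, so mu(40) = 0


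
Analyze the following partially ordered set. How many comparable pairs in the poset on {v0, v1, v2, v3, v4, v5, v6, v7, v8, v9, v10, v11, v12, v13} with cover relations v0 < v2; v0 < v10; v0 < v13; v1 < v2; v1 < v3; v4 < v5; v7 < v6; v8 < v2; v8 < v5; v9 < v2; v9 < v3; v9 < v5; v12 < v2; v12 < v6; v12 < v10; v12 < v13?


A comparable pair {a,b} has a < b or b < a in the order.
Count unordered pairs where one element is strictly below the other.
Examples: {v0,v2}, {v0,v10}, {v0,v13}, {v1,v2}, ...
Total comparable pairs: 16


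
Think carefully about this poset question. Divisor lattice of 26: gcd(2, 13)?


Meet=gcd.
gcd(2,13)=1


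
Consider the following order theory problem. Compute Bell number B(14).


B(n) = number of set partitions of an n-element set.
B(n) satisfies the recurrence: B(n+1) = sum_k C(n,k)*B(k).
B(14) = 190899322


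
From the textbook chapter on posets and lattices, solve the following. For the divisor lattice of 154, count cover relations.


A cover relation a -< b holds when a < b with no c strictly between.
Cover relations:
  1 -< 2
  1 -< 7
  1 -< 11
  2 -< 14
  2 -< 22
  7 -< 14
  7 -< 77
  11 -< 22
  ...4 more
Total: 12


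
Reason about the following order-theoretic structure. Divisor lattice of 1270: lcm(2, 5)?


Join=lcm.
gcd(2,5)=1
lcm=10


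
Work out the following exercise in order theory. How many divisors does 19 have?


Divisors of 19: [1, 19]
Count: 2


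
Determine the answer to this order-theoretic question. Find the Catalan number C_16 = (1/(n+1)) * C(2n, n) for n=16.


C(n) = C(2n, n) / (n+1).
C(32, 16) = 601080390
C(16) = 601080390 / 17 = 35357670


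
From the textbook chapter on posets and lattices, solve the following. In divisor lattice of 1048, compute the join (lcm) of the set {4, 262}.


In a divisor lattice, join = lcm (least common multiple).
Compute lcm iteratively: start with first element, then lcm(current, next).
Elements: [4, 262]
lcm(4,262) = 524
Final lcm = 524


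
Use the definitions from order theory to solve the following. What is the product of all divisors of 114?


Divisors of 114: [1, 2, 3, 6, 19, 38, 57, 114]
Product = n^(d(n)/2) = 114^(8/2)
Product = 168896016


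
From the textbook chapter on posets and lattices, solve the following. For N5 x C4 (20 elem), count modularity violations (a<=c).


Modular law: if a <= c then a v (b ^ c) = (a v b) ^ c.
Check all triples (a,b,c) with a <= c among 20 elements.
  e.g. a=(a,0), b=(c,0), c=(b,0): lhs=(a,0) != rhs=(b,0)
  e.g. a=(a,0), b=(c,1), c=(b,0): lhs=(a,0) != rhs=(b,0)
Total violating triples: 40


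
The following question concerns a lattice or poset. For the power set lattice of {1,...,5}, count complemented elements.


An element a is complemented if some b has a meet b = bottom, a join b = top.
every subset A has complement S\A, so all elements are complemented.
Complemented elements: {}, {1}, {2}, {3}, {4}, {5}, ... (26 more)
Count: 32


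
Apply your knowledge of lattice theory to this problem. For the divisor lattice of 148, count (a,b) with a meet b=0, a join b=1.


Complement pair (a,b): a meet b = bottom, a join b = top.
Here: gcd(a,b)=1 and lcm(a,b)=148, i.e. a*b=148 with a,b coprime.
Pairs found: (1,148), (4,37), (37,4), (148,1)
Total ordered pairs: 4


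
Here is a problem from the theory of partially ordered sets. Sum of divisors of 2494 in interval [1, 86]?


Interval [1,86] in divisors of 2494: [1, 2, 43, 86]
Sum = 132


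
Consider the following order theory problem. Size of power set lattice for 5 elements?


Power set = 2^n.
2^5 = 32


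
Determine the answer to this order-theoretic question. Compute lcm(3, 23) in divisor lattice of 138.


In a divisor lattice, join = lcm (least common multiple).
gcd(3,23) = 1
lcm(3,23) = 3*23/gcd = 69/1 = 69


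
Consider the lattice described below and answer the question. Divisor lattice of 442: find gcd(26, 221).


In a divisor lattice, meet = gcd (greatest common divisor).
By Euclidean algorithm or factoring: gcd(26,221) = 13


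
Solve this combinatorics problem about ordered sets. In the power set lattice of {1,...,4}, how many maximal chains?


A maximal chain goes from the minimum element to a maximal element via cover relations.
Counting all min-to-max paths in the cover graph.
Total maximal chains: 24


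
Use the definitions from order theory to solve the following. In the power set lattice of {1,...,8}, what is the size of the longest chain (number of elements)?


A chain is a totally ordered subset; we count the number of elements in a maximum chain.
Compute, for each element x, the size of the longest chain ending at x:
  {}: 1
  {1}: 2
  {2}: 2
  {3}: 2
  {4}: 2
  {5}: 2
  ...
A maximum chain: {} < {1} < {1,2} < {1,2,3} < {1,2,3,4} < {1,2,3,4,5} < {1,2,3,4,5,6} < {1,2,3,4,5,6,7} < {1,2,3,4,5,6,7,8}
Number of elements in the longest chain: 9
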